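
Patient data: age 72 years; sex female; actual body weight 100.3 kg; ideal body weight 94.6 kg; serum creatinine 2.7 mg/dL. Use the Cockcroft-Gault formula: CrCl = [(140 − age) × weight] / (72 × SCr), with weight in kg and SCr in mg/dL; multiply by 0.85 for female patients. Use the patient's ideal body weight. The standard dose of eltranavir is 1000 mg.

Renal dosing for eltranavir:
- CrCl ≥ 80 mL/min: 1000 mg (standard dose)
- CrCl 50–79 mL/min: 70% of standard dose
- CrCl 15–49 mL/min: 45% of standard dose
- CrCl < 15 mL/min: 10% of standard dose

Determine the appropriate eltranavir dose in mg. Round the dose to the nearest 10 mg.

CrCl = (140 − 72) × 94.6 / (72 × 2.7) × 0.85 = 6432.8 / 194.40 × 0.85 ≈ 28.1 mL/min
CrCl ≈ 28 mL/min → bracket 15–49 mL/min.
45% of 1000 mg = 450 mg

450 mg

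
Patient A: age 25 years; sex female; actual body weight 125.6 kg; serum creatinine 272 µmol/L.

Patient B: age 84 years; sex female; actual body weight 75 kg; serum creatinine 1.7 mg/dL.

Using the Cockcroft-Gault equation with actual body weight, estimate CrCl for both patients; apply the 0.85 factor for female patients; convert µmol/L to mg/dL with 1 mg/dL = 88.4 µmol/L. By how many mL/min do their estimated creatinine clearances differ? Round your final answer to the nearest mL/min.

Patient A: SCr = 272 / 88.4 = 3.077 mg/dL
Patient A: CrCl = (140 − 25) × 125.6 / (72 × 3.077) × 0.85 = 14444.0 / 221.54 × 0.85 ≈ 55.4 mL/min
Patient B: CrCl = (140 − 84) × 75 / (72 × 1.7) × 0.85 = 4200.0 / 122.40 × 0.85 ≈ 29.2 mL/min
|55.4 − 29.2| = 26.2 mL/min

26 mL/min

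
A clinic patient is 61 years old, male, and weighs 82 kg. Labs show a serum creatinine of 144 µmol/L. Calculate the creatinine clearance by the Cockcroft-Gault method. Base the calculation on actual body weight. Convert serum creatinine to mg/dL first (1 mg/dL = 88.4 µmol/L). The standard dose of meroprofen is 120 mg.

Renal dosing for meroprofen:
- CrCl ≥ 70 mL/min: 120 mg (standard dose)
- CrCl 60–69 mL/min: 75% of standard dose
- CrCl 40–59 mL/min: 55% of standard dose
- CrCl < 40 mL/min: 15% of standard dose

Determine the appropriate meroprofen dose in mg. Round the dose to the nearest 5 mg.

SCr = 144 / 88.4 = 1.629 mg/dL
CrCl = (140 − 61) × 82 / (72 × 1.629) = 6478.0 / 117.29 ≈ 55.2 mL/min
CrCl ≈ 55 mL/min → bracket 40–59 mL/min.
55% of 120 mg = 66 mg → 65 mg

65 mg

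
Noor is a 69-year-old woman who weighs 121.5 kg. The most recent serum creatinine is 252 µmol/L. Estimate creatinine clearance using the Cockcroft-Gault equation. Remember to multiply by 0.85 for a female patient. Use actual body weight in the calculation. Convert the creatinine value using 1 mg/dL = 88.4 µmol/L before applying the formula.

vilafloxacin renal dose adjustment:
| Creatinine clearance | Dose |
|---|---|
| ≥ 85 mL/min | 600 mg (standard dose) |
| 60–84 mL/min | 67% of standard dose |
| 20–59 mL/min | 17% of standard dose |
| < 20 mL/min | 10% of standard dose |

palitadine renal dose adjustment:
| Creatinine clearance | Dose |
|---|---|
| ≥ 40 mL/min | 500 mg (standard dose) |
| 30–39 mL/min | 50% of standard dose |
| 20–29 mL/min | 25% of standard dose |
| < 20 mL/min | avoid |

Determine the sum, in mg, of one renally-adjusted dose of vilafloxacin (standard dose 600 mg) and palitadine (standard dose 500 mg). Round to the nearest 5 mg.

SCr = 252 / 88.4 = 2.851 mg/dL
CrCl = (140 − 69) × 121.5 / (72 × 2.851) × 0.85 = 8626.5 / 205.27 × 0.85 ≈ 35.7 mL/min
CrCl ≈ 36 mL/min.
vilafloxacin: 20–59 mL/min → 17% of 600 mg = 102 mg.
palitadine: 30–39 mL/min → 50% of 500 mg = 250 mg.
Total = 102 + 250 = 352 mg.

350 mg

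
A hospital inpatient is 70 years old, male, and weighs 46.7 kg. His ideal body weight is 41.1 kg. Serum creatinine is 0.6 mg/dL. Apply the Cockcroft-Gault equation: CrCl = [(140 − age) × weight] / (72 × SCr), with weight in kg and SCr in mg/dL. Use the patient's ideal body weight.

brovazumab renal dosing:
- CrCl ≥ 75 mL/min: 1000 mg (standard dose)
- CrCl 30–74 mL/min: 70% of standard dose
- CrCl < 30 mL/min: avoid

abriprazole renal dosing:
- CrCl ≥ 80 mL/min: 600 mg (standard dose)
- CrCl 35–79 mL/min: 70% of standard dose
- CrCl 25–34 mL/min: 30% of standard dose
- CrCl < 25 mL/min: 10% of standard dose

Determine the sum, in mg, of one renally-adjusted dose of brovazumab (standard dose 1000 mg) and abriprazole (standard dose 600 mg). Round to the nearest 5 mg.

CrCl = (140 − 70) × 41.1 / (72 × 0.6) = 2877.0 / 43.20 ≈ 66.6 mL/min
CrCl ≈ 67 mL/min.
brovazumab: 30–74 mL/min → 70% of 1000 mg = 700 mg.
abriprazole: 35–79 mL/min → 70% of 600 mg = 420 mg.
Total = 700 + 420 = 1120 mg.

1120 mg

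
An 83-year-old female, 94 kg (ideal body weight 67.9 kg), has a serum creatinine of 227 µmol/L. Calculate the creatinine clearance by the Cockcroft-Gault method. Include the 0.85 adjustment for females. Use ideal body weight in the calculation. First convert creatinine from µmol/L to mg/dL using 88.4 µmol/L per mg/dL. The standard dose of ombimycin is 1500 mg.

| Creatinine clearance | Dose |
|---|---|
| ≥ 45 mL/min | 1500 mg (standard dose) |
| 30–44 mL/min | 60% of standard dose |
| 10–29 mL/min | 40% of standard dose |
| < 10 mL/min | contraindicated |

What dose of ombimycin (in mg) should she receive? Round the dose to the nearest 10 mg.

SCr = 227 / 88.4 = 2.568 mg/dL
CrCl = (140 − 83) × 67.9 / (72 × 2.568) × 0.85 = 3870.3 / 184.90 × 0.85 ≈ 17.8 mL/min
CrCl ≈ 18 mL/min → bracket 10–29 mL/min.
40% of 1500 mg = 600 mg

600 mg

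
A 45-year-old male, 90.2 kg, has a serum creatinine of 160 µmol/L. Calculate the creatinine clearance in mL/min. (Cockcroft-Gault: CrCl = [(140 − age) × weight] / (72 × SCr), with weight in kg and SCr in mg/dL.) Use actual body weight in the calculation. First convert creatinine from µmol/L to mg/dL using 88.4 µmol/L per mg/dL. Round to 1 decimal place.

65.8 mL/min

SCr = 160 / 88.4 = 1.81 mg/dL
CrCl = (140 − 45) × 90.2 / (72 × 1.81) = 8569.0 / 130.32 ≈ 65.8 mL/min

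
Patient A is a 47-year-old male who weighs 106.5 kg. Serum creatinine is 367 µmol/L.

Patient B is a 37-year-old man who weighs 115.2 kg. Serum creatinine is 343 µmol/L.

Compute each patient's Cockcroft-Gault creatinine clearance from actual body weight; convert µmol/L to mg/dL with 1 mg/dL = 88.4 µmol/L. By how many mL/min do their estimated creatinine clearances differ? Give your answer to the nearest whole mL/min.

Patient A: SCr = 367 / 88.4 = 4.152 mg/dL
Patient A: CrCl = (140 − 47) × 106.5 / (72 × 4.152) = 9904.5 / 298.94 ≈ 33.1 mL/min
Patient B: SCr = 343 / 88.4 = 3.88 mg/dL
Patient B: CrCl = (140 − 37) × 115.2 / (72 × 3.88) = 11865.6 / 279.36 ≈ 42.5 mL/min
|33.1 − 42.5| = 9.4 mL/min

9 mL/min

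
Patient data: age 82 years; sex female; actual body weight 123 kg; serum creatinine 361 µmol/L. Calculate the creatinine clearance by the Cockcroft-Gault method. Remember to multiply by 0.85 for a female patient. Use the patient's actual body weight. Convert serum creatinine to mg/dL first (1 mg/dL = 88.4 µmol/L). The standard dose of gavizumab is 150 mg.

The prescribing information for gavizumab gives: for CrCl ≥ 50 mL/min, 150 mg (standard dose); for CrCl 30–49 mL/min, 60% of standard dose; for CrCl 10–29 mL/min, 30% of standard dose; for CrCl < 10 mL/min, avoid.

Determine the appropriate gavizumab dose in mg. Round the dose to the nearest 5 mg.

SCr = 361 / 88.4 = 4.084 mg/dL
CrCl = (140 − 82) × 123 / (72 × 4.084) × 0.85 = 7134.0 / 294.05 × 0.85 ≈ 20.6 mL/min
CrCl ≈ 21 mL/min → bracket 10–29 mL/min.
30% of 150 mg = 45 mg

45 mg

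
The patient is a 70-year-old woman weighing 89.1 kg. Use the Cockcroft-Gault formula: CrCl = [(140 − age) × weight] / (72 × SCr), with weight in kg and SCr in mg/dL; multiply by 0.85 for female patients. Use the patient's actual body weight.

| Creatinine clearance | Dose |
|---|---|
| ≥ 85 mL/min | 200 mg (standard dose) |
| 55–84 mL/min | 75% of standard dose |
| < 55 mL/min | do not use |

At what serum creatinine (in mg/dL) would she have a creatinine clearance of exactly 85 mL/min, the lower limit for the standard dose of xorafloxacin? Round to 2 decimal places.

Standard dose requires CrCl ≥ 85 mL/min.
Set (140 − 70) × 89.1 × 0.85 / (72 × SCr) = 85
SCr = (140 − 70) × 89.1 × 0.85 / (72 × 85) = 0.866 mg/dL

0.87 mg/dL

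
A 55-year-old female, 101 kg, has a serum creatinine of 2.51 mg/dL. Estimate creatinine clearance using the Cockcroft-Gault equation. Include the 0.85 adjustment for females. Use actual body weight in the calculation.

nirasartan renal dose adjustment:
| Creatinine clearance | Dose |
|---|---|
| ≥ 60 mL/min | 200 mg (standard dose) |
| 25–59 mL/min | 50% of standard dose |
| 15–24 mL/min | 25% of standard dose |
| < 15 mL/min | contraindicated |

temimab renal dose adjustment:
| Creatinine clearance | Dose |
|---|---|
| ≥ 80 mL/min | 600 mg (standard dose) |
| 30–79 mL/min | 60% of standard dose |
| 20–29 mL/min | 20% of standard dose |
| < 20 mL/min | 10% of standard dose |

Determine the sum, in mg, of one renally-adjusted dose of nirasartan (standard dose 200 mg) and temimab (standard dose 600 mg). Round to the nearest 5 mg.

CrCl = (140 − 55) × 101 / (72 × 2.51) × 0.85 = 8585.0 / 180.72 × 0.85 ≈ 40.4 mL/min
CrCl ≈ 40 mL/min.
nirasartan: 25–59 mL/min → 50% of 200 mg = 100 mg.
temimab: 30–79 mL/min → 60% of 600 mg = 360 mg.
Total = 100 + 360 = 460 mg.

460 mg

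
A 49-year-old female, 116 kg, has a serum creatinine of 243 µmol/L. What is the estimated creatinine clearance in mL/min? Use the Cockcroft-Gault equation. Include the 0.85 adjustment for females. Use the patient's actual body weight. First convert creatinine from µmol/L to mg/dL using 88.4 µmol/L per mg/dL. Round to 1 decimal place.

45.3 mL/min

SCr = 243 / 88.4 = 2.749 mg/dL
CrCl = (140 − 49) × 116 / (72 × 2.749) × 0.85 = 10556.0 / 197.93 × 0.85 ≈ 45.3 mL/min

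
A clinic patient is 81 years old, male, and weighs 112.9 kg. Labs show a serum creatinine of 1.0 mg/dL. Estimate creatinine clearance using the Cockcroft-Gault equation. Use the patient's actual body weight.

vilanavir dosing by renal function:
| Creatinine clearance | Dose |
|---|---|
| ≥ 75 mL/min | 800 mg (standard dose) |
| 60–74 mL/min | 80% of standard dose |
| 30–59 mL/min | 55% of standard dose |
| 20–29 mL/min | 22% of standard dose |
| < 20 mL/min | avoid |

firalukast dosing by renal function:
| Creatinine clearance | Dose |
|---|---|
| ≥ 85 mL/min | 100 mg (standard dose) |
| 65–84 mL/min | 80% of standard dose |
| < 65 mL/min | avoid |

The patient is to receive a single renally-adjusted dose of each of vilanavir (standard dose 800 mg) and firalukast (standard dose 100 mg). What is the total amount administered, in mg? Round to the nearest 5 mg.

900 mg

CrCl = (140 − 81) × 112.9 / (72 × 1) = 6661.1 / 72.00 ≈ 92.5 mL/min
CrCl ≈ 93 mL/min.
vilanavir: ≥ 75 mL/min → 100% of 800 mg = 800 mg.
firalukast: ≥ 85 mL/min → 100% of 100 mg = 100 mg.
Total = 800 + 100 = 900 mg.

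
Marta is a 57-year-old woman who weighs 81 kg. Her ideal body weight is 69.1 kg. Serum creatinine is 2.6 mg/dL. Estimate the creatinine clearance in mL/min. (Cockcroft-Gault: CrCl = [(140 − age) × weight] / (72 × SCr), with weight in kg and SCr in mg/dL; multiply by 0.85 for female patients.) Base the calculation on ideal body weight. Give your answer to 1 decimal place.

CrCl = (140 − 57) × 69.1 / (72 × 2.6) × 0.85 = 5735.3 / 187.20 × 0.85 ≈ 26.0 mL/min

26.0 mL/min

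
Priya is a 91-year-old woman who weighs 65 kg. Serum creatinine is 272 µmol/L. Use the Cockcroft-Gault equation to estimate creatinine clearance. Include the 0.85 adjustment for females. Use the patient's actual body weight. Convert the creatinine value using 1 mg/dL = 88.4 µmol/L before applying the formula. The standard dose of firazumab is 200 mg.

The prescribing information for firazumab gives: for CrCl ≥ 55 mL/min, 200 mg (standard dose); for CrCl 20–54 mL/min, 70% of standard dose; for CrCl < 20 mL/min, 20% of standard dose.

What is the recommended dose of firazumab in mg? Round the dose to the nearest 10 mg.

SCr = 272 / 88.4 = 3.077 mg/dL
CrCl = (140 − 91) × 65 / (72 × 3.077) × 0.85 = 3185.0 / 221.54 × 0.85 ≈ 12.2 mL/min
CrCl ≈ 12 mL/min → bracket < 20 mL/min.
20% of 200 mg = 40 mg

40 mg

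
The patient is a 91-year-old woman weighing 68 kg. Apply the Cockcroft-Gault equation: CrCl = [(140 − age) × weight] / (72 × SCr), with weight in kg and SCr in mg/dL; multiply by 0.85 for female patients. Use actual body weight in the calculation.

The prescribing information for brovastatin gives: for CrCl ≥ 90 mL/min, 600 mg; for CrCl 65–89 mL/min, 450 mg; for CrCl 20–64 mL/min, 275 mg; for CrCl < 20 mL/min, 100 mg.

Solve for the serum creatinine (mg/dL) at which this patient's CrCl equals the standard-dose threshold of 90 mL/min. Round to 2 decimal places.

0.44 mg/dL

Standard dose requires CrCl ≥ 90 mL/min.
Set (140 − 91) × 68 × 0.85 / (72 × SCr) = 90
SCr = (140 − 91) × 68 × 0.85 / (72 × 90) = 0.437 mg/dL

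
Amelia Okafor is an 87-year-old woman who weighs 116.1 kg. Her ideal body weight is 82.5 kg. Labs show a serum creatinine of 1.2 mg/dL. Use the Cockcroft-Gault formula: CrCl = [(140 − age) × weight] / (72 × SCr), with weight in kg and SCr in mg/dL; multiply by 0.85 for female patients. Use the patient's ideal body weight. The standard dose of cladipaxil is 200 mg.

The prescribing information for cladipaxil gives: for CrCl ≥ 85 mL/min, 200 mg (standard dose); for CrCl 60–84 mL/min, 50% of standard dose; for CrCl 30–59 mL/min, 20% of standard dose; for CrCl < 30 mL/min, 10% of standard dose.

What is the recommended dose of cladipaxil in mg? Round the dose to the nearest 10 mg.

CrCl = (140 − 87) × 82.5 / (72 × 1.2) × 0.85 = 4372.5 / 86.40 × 0.85 ≈ 43.0 mL/min
CrCl ≈ 43 mL/min → bracket 30–59 mL/min.
20% of 200 mg = 40 mg

40 mg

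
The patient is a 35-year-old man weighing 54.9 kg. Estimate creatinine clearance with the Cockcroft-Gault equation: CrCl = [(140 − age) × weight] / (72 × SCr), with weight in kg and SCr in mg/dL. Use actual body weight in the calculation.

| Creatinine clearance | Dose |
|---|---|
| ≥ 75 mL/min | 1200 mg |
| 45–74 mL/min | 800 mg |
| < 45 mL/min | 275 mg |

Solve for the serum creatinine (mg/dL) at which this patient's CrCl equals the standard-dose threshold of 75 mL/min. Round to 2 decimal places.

Standard dose requires CrCl ≥ 75 mL/min.
Set (140 − 35) × 54.9 / (72 × SCr) = 75
SCr = (140 − 35) × 54.9 / (72 × 75) = 1.067 mg/dL

1.07 mg/dL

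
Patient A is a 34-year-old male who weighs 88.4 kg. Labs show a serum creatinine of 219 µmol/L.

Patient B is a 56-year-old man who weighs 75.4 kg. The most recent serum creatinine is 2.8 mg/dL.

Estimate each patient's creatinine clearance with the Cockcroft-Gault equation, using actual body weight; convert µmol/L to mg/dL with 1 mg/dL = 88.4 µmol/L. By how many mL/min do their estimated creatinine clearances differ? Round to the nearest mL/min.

21 mL/min

Patient A: SCr = 219 / 88.4 = 2.477 mg/dL
Patient A: CrCl = (140 − 34) × 88.4 / (72 × 2.477) = 9370.4 / 178.34 ≈ 52.5 mL/min
Patient B: CrCl = (140 − 56) × 75.4 / (72 × 2.8) = 6333.6 / 201.60 ≈ 31.4 mL/min
|52.5 − 31.4| = 21.1 mL/min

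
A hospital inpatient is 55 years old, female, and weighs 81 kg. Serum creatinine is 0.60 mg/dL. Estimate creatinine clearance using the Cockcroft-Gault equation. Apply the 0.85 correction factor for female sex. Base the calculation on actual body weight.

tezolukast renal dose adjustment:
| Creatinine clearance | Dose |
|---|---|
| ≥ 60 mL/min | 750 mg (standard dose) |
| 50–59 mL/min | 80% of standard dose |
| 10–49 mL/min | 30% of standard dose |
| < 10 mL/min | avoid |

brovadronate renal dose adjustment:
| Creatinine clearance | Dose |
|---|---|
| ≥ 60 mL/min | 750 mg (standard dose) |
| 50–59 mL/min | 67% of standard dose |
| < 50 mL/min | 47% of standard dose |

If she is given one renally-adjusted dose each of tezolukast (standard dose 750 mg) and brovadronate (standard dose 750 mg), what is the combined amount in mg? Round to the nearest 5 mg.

CrCl = (140 − 55) × 81 / (72 × 0.6) × 0.85 = 6885.0 / 43.20 × 0.85 ≈ 135.5 mL/min
CrCl ≈ 135 mL/min.
tezolukast: ≥ 60 mL/min → 100% of 750 mg = 750 mg.
brovadronate: ≥ 60 mL/min → 100% of 750 mg = 750 mg.
Total = 750 + 750 = 1500 mg.

1500 mg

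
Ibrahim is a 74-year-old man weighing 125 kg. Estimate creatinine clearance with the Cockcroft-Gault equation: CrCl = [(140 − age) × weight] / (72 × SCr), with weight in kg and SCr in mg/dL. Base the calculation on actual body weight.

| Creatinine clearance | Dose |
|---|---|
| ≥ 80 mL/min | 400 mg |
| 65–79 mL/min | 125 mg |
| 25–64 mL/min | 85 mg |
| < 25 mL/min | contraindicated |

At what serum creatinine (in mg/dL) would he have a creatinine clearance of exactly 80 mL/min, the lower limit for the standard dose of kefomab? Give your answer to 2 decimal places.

Standard dose requires CrCl ≥ 80 mL/min.
Set (140 − 74) × 125 / (72 × SCr) = 80
SCr = (140 − 74) × 125 / (72 × 80) = 1.432 mg/dL

1.43 mg/dL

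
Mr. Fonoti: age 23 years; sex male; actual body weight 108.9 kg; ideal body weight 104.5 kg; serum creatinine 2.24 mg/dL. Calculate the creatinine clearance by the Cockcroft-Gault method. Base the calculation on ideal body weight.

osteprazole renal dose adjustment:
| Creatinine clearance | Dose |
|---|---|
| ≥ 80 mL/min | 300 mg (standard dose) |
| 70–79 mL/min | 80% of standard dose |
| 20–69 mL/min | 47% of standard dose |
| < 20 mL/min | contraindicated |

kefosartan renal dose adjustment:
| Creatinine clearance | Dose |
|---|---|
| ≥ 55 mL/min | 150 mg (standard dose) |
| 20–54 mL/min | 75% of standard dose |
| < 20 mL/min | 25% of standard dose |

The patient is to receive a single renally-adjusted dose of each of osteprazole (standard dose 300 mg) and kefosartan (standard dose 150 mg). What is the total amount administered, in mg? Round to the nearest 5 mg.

390 mg

CrCl = (140 − 23) × 104.5 / (72 × 2.24) = 12226.5 / 161.28 ≈ 75.8 mL/min
CrCl ≈ 76 mL/min.
osteprazole: 70–79 mL/min → 80% of 300 mg = 240 mg.
kefosartan: ≥ 55 mL/min → 100% of 150 mg = 150 mg.
Total = 240 + 150 = 390 mg.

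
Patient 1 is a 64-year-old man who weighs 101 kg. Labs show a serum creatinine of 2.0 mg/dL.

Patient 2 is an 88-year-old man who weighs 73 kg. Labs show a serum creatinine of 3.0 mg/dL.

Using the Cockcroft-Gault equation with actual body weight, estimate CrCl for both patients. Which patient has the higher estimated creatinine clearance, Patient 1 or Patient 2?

Patient 1: CrCl = (140 − 64) × 101 / (72 × 2) = 7676.0 / 144.00 ≈ 53.3 mL/min
Patient 2: CrCl = (140 − 88) × 73 / (72 × 3) = 3796.0 / 216.00 ≈ 17.6 mL/min
53.3 vs 17.6 mL/min → Patient 1 is higher.

Patient 1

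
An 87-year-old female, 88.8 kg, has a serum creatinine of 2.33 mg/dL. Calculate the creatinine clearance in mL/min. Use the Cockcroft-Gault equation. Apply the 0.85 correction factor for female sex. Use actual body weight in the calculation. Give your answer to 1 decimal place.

23.8 mL/min

CrCl = (140 − 87) × 88.8 / (72 × 2.33) × 0.85 = 4706.4 / 167.76 × 0.85 ≈ 23.8 mL/min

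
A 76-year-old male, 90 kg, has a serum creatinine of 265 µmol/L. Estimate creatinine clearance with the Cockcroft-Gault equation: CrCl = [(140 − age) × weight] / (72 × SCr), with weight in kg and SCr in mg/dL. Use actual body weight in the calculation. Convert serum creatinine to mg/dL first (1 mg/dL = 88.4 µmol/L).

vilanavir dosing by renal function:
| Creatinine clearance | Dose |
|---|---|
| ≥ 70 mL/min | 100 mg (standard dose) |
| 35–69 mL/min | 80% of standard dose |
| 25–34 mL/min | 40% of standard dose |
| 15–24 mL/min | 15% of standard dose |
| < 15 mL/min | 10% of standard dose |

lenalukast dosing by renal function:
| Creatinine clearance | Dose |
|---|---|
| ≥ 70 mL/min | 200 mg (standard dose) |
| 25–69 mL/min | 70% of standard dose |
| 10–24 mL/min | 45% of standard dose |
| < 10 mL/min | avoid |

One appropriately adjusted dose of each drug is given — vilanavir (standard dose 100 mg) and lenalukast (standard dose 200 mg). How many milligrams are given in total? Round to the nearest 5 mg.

180 mg

SCr = 265 / 88.4 = 2.998 mg/dL
CrCl = (140 − 76) × 90 / (72 × 2.998) = 5760.0 / 215.86 ≈ 26.7 mL/min
CrCl ≈ 27 mL/min.
vilanavir: 25–34 mL/min → 40% of 100 mg = 40 mg.
lenalukast: 25–69 mL/min → 70% of 200 mg = 140 mg.
Total = 40 + 140 = 180 mg.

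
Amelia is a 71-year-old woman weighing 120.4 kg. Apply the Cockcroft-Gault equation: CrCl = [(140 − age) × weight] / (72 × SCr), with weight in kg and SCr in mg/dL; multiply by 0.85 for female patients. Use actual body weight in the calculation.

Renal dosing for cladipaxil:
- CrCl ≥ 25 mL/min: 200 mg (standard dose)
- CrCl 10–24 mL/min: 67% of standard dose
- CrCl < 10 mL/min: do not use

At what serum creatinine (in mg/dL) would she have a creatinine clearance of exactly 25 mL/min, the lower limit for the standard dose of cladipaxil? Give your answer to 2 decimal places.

3.92 mg/dL

Standard dose requires CrCl ≥ 25 mL/min.
Set (140 − 71) × 120.4 × 0.85 / (72 × SCr) = 25
SCr = (140 − 71) × 120.4 × 0.85 / (72 × 25) = 3.923 mg/dL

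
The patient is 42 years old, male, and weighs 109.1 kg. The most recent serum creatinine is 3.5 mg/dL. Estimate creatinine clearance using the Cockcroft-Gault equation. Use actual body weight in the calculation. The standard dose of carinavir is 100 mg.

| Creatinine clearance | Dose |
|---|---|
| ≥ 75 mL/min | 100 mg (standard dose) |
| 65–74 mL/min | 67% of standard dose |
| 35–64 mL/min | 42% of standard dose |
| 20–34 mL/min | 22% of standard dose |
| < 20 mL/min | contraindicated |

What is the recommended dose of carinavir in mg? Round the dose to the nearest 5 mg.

CrCl = (140 − 42) × 109.1 / (72 × 3.5) = 10691.8 / 252.00 ≈ 42.4 mL/min
CrCl ≈ 42 mL/min → bracket 35–64 mL/min.
42% of 100 mg = 42 mg → 40 mg

40 mg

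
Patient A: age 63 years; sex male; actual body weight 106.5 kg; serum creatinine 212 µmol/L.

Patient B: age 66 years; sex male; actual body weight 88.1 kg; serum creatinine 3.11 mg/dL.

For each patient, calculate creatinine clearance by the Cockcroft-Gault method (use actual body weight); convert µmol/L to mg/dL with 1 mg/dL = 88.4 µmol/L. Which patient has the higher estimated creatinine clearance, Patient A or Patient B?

Patient A: SCr = 212 / 88.4 = 2.398 mg/dL
Patient A: CrCl = (140 − 63) × 106.5 / (72 × 2.398) = 8200.5 / 172.66 ≈ 47.5 mL/min
Patient B: CrCl = (140 − 66) × 88.1 / (72 × 3.11) = 6519.4 / 223.92 ≈ 29.1 mL/min
47.5 vs 29.1 mL/min → Patient A is higher.

Patient A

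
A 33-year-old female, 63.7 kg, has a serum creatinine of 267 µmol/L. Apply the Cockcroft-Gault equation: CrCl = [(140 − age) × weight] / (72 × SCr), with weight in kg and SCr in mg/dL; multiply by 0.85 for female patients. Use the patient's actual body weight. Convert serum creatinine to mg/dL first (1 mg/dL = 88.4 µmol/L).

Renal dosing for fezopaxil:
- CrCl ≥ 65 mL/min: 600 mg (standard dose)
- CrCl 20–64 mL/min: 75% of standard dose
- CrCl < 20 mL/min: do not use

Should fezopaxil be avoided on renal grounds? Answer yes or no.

no

SCr = 267 / 88.4 = 3.02 mg/dL
CrCl = (140 − 33) × 63.7 / (72 × 3.02) × 0.85 = 6815.9 / 217.44 × 0.85 ≈ 26.6 mL/min
CrCl ≈ 27 mL/min, which is ≥ 20 mL/min.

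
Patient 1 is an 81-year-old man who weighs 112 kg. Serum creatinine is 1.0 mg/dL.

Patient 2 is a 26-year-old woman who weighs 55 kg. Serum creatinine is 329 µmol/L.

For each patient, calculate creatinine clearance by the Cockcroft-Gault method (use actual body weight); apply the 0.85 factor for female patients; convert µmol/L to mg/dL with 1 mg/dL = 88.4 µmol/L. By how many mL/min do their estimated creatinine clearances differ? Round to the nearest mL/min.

72 mL/min

Patient 1: CrCl = (140 − 81) × 112 / (72 × 1) = 6608.0 / 72.00 ≈ 91.8 mL/min
Patient 2: SCr = 329 / 88.4 = 3.722 mg/dL
Patient 2: CrCl = (140 − 26) × 55 / (72 × 3.722) × 0.85 = 6270.0 / 267.98 × 0.85 ≈ 19.9 mL/min
|91.8 − 19.9| = 71.9 mL/min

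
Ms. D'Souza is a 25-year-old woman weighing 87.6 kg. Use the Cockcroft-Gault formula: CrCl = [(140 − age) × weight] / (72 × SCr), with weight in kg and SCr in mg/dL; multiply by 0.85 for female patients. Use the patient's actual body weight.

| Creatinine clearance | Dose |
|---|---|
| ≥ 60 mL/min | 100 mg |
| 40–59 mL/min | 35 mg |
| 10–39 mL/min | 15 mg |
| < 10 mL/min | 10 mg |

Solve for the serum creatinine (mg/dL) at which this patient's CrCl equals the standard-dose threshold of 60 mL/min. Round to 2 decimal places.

1.98 mg/dL

Standard dose requires CrCl ≥ 60 mL/min.
Set (140 − 25) × 87.6 × 0.85 / (72 × SCr) = 60
SCr = (140 − 25) × 87.6 × 0.85 / (72 × 60) = 1.982 mg/dL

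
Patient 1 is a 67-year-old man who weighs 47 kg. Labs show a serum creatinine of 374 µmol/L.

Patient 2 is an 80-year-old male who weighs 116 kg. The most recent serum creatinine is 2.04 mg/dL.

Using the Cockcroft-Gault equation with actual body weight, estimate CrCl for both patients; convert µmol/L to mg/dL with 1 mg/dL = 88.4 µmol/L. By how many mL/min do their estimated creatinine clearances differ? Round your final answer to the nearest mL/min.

36 mL/min

Patient 1: SCr = 374 / 88.4 = 4.231 mg/dL
Patient 1: CrCl = (140 − 67) × 47 / (72 × 4.231) = 3431.0 / 304.63 ≈ 11.3 mL/min
Patient 2: CrCl = (140 − 80) × 116 / (72 × 2.04) = 6960.0 / 146.88 ≈ 47.4 mL/min
|11.3 − 47.4| = 36.1 mL/min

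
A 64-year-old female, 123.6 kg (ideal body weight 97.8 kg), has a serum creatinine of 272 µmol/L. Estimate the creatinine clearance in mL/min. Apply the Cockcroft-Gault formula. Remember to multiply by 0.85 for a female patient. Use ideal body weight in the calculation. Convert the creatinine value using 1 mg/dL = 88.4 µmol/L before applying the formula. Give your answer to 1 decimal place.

28.5 mL/min

SCr = 272 / 88.4 = 3.077 mg/dL
CrCl = (140 − 64) × 97.8 / (72 × 3.077) × 0.85 = 7432.8 / 221.54 × 0.85 ≈ 28.5 mL/min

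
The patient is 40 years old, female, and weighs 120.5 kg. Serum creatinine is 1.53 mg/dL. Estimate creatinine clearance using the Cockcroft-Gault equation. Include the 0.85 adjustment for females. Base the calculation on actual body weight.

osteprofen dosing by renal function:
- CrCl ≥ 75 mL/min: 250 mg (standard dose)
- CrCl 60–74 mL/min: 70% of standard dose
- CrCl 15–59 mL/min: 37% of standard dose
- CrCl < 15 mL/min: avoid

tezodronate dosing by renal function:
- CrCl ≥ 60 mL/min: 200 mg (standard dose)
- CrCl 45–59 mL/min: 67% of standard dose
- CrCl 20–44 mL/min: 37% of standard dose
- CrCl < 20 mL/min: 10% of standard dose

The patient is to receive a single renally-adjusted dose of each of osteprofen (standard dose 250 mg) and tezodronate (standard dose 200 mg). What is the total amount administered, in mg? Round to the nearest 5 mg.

450 mg

CrCl = (140 − 40) × 120.5 / (72 × 1.53) × 0.85 = 12050.0 / 110.16 × 0.85 ≈ 93.0 mL/min
CrCl ≈ 93 mL/min.
osteprofen: ≥ 75 mL/min → 100% of 250 mg = 250 mg.
tezodronate: ≥ 60 mL/min → 100% of 200 mg = 200 mg.
Total = 250 + 200 = 450 mg.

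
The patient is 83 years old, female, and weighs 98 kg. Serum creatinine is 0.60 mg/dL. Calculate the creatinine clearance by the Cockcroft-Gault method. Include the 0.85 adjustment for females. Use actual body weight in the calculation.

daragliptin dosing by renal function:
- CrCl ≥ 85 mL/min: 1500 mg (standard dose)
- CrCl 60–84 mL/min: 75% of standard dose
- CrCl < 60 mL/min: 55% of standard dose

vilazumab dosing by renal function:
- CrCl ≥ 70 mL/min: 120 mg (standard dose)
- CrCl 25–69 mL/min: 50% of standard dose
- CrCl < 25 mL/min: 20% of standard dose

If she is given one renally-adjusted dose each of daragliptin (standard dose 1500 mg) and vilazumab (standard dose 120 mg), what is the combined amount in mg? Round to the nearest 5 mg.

CrCl = (140 − 83) × 98 / (72 × 0.6) × 0.85 = 5586.0 / 43.20 × 0.85 ≈ 109.9 mL/min
CrCl ≈ 110 mL/min.
daragliptin: ≥ 85 mL/min → 100% of 1500 mg = 1500 mg.
vilazumab: ≥ 70 mL/min → 100% of 120 mg = 120 mg.
Total = 1500 + 120 = 1620 mg.

1620 mg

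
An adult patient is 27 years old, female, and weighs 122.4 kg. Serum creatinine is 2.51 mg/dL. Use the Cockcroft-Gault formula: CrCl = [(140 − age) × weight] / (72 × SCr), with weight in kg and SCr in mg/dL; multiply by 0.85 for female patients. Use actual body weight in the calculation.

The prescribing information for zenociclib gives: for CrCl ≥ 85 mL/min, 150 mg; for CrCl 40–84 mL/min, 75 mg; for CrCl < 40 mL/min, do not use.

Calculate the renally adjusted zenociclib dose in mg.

75 mg

CrCl = (140 − 27) × 122.4 / (72 × 2.51) × 0.85 = 13831.2 / 180.72 × 0.85 ≈ 65.1 mL/min
CrCl ≈ 65 mL/min → bracket 40–84 mL/min.
Dose for this bracket: 75 mg.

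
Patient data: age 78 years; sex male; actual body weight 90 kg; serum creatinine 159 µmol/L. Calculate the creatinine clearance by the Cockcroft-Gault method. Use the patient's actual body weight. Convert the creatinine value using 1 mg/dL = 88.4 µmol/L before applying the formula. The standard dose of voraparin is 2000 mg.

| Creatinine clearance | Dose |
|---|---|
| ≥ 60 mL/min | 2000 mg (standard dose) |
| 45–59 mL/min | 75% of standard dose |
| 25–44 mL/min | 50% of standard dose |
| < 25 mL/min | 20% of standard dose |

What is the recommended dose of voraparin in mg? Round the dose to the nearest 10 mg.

SCr = 159 / 88.4 = 1.799 mg/dL
CrCl = (140 − 78) × 90 / (72 × 1.799) = 5580.0 / 129.53 ≈ 43.1 mL/min
CrCl ≈ 43 mL/min → bracket 25–44 mL/min.
50% of 2000 mg = 1000 mg

1000 mg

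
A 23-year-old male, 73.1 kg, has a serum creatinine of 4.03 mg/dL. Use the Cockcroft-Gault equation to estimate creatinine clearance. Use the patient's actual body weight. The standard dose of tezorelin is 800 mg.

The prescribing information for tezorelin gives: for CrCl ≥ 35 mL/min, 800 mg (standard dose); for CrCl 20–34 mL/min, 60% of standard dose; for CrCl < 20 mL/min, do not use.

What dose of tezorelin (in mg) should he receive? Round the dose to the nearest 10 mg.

CrCl = (140 − 23) × 73.1 / (72 × 4.03) = 8552.7 / 290.16 ≈ 29.5 mL/min
CrCl ≈ 29 mL/min → bracket 20–34 mL/min.
60% of 800 mg = 480 mg

480 mg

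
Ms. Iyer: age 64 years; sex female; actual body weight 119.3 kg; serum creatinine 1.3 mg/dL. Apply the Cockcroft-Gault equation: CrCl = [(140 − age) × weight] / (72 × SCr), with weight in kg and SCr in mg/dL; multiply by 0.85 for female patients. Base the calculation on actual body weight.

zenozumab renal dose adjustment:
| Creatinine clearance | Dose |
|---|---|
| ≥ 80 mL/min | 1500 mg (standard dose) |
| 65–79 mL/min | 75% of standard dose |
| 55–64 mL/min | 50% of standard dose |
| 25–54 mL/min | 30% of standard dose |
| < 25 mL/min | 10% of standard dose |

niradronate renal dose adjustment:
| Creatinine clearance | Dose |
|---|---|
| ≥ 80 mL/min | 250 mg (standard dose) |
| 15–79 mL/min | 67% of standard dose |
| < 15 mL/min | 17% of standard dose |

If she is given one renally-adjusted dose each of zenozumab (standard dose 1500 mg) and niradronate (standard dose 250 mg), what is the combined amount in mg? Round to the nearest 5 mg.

CrCl = (140 − 64) × 119.3 / (72 × 1.3) × 0.85 = 9066.8 / 93.60 × 0.85 ≈ 82.3 mL/min
CrCl ≈ 82 mL/min.
zenozumab: ≥ 80 mL/min → 100% of 1500 mg = 1500 mg.
niradronate: ≥ 80 mL/min → 100% of 250 mg = 250 mg.
Total = 1500 + 250 = 1750 mg.

1750 mg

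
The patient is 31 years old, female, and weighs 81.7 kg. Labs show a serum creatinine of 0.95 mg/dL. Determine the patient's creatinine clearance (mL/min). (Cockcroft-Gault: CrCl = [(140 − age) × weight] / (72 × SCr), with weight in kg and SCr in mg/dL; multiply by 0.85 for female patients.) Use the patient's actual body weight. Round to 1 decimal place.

110.7 mL/min

CrCl = (140 − 31) × 81.7 / (72 × 0.95) × 0.85 = 8905.3 / 68.40 × 0.85 ≈ 110.7 mL/min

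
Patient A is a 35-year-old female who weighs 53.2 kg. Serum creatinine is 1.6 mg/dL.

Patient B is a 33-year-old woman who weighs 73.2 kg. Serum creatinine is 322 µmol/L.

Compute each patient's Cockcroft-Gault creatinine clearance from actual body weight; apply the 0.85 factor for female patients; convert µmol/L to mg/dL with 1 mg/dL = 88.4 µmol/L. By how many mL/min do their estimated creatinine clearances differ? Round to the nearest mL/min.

Patient A: CrCl = (140 − 35) × 53.2 / (72 × 1.6) × 0.85 = 5586.0 / 115.20 × 0.85 ≈ 41.2 mL/min
Patient B: SCr = 322 / 88.4 = 3.643 mg/dL
Patient B: CrCl = (140 − 33) × 73.2 / (72 × 3.643) × 0.85 = 7832.4 / 262.30 × 0.85 ≈ 25.4 mL/min
|41.2 − 25.4| = 15.8 mL/min

16 mL/min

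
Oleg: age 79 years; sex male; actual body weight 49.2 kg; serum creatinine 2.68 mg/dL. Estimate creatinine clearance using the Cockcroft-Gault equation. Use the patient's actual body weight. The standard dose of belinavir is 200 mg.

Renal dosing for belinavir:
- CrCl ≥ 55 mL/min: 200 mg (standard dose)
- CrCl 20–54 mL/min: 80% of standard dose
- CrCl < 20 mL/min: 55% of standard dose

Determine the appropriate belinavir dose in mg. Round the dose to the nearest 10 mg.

110 mg

CrCl = (140 − 79) × 49.2 / (72 × 2.68) = 3001.2 / 192.96 ≈ 15.6 mL/min
CrCl ≈ 16 mL/min → bracket < 20 mL/min.
55% of 200 mg = 110 mg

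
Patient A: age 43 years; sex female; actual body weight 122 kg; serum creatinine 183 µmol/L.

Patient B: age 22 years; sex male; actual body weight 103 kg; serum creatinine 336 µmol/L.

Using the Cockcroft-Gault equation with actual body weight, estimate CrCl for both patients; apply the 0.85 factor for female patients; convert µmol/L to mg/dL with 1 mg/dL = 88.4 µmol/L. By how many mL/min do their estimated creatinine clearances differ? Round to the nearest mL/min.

23 mL/min

Patient A: SCr = 183 / 88.4 = 2.07 mg/dL
Patient A: CrCl = (140 − 43) × 122 / (72 × 2.07) × 0.85 = 11834.0 / 149.04 × 0.85 ≈ 67.5 mL/min
Patient B: SCr = 336 / 88.4 = 3.801 mg/dL
Patient B: CrCl = (140 − 22) × 103 / (72 × 3.801) = 12154.0 / 273.67 ≈ 44.4 mL/min
|67.5 − 44.4| = 23.1 mL/min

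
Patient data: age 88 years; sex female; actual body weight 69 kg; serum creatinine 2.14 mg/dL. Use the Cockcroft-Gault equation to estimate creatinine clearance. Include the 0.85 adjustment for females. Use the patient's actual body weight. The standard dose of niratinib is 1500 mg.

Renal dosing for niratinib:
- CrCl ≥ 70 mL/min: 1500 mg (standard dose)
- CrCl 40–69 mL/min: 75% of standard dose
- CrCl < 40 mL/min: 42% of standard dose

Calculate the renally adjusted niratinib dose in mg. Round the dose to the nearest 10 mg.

630 mg

CrCl = (140 − 88) × 69 / (72 × 2.14) × 0.85 = 3588.0 / 154.08 × 0.85 ≈ 19.8 mL/min
CrCl ≈ 20 mL/min → bracket < 40 mL/min.
42% of 1500 mg = 630 mg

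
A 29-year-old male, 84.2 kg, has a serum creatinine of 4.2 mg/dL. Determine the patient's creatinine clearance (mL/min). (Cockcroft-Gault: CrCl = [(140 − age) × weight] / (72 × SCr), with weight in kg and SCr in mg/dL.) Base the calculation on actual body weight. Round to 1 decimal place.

CrCl = (140 − 29) × 84.2 / (72 × 4.2) = 9346.2 / 302.40 ≈ 30.9 mL/min

30.9 mL/min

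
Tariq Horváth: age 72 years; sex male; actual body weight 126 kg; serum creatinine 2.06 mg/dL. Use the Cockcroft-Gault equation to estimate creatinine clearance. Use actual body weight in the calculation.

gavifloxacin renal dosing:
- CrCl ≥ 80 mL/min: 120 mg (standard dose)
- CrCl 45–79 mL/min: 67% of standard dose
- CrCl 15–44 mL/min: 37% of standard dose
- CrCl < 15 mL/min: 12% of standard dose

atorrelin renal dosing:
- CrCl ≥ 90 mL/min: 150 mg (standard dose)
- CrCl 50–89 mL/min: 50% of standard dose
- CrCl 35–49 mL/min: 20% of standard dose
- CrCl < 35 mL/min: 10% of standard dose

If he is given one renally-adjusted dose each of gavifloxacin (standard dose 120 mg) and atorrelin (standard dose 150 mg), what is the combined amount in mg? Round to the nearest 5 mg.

CrCl = (140 − 72) × 126 / (72 × 2.06) = 8568.0 / 148.32 ≈ 57.8 mL/min
CrCl ≈ 58 mL/min.
gavifloxacin: 45–79 mL/min → 67% of 120 mg = 80.4 mg.
atorrelin: 50–89 mL/min → 50% of 150 mg = 75 mg.
Total = 80.4 + 75 = 155.4 mg.

155 mg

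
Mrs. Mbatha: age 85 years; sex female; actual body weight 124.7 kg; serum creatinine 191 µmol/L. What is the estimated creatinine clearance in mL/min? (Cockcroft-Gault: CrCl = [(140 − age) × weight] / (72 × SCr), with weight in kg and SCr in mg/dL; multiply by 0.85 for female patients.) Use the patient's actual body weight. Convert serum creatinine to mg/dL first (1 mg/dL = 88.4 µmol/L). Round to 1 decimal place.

37.5 mL/min

SCr = 191 / 88.4 = 2.161 mg/dL
CrCl = (140 − 85) × 124.7 / (72 × 2.161) × 0.85 = 6858.5 / 155.59 × 0.85 ≈ 37.5 mL/min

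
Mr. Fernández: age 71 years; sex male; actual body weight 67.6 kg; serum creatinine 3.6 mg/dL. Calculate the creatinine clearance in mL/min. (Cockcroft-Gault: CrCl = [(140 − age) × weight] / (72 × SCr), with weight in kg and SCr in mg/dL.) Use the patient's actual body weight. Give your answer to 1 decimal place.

18.0 mL/min

CrCl = (140 − 71) × 67.6 / (72 × 3.6) = 4664.4 / 259.20 ≈ 18.0 mL/min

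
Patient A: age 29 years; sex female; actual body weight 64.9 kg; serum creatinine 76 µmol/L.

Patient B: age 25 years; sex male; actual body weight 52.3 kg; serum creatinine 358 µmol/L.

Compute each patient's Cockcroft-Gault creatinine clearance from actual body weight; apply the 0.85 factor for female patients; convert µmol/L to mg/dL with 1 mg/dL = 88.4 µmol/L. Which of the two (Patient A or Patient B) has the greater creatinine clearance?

Patient A

Patient A: SCr = 76 / 88.4 = 0.86 mg/dL
Patient A: CrCl = (140 − 29) × 64.9 / (72 × 0.86) × 0.85 = 7203.9 / 61.92 × 0.85 ≈ 98.9 mL/min
Patient B: SCr = 358 / 88.4 = 4.05 mg/dL
Patient B: CrCl = (140 − 25) × 52.3 / (72 × 4.05) = 6014.5 / 291.60 ≈ 20.6 mL/min
98.9 vs 20.6 mL/min → Patient A is higher.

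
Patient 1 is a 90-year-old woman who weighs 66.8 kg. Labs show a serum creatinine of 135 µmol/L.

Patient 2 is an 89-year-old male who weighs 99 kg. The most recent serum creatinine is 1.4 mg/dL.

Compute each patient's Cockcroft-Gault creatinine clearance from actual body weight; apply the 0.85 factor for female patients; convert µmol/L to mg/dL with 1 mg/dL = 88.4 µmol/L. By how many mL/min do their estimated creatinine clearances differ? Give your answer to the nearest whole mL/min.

Patient 1: SCr = 135 / 88.4 = 1.527 mg/dL
Patient 1: CrCl = (140 − 90) × 66.8 / (72 × 1.527) × 0.85 = 3340.0 / 109.94 × 0.85 ≈ 25.8 mL/min
Patient 2: CrCl = (140 − 89) × 99 / (72 × 1.4) = 5049.0 / 100.80 ≈ 50.1 mL/min
|25.8 − 50.1| = 24.3 mL/min

24 mL/min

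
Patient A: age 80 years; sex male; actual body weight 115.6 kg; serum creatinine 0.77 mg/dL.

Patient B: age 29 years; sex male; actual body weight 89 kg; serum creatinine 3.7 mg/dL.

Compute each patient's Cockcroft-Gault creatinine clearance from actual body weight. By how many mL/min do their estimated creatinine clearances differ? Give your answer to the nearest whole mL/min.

Patient A: CrCl = (140 − 80) × 115.6 / (72 × 0.77) = 6936.0 / 55.44 ≈ 125.1 mL/min
Patient B: CrCl = (140 − 29) × 89 / (72 × 3.7) = 9879.0 / 266.40 ≈ 37.1 mL/min
|125.1 − 37.1| = 88.0 mL/min

88 mL/min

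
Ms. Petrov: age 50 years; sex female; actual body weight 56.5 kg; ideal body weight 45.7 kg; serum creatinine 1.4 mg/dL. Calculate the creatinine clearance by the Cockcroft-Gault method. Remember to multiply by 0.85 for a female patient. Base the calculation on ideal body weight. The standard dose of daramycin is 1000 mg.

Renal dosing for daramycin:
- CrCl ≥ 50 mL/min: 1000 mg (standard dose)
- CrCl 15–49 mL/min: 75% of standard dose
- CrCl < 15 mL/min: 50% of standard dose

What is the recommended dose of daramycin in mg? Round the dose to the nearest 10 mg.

CrCl = (140 − 50) × 45.7 / (72 × 1.4) × 0.85 = 4113.0 / 100.80 × 0.85 ≈ 34.7 mL/min
CrCl ≈ 35 mL/min → bracket 15–49 mL/min.
75% of 1000 mg = 750 mg

750 mg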